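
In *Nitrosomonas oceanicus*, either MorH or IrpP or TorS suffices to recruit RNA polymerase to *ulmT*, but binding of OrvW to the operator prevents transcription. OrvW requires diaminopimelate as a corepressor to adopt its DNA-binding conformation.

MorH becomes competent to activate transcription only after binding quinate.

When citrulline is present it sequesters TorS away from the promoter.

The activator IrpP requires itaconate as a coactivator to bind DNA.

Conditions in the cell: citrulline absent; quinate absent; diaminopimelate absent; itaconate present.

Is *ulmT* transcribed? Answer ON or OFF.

ON

Quinate is absent, so MorH is inactive.
Itaconate is present, so IrpP is active.
Diaminopimelate is absent, so OrvW is inactive.
Citrulline is absent, so TorS is active.
Activator IrpP is present, so *ulmT* is transcribed.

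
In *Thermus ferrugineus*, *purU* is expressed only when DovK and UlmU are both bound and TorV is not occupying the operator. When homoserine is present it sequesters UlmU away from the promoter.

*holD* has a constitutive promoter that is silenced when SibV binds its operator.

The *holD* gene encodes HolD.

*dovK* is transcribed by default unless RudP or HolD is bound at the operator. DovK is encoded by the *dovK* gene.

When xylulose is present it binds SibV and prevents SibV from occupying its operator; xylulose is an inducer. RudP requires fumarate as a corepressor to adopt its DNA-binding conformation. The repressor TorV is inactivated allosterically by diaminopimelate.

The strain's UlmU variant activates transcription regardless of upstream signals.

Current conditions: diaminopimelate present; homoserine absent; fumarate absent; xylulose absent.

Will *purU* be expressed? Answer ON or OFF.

ON

Diaminopimelate is present, so TorV is inactive.
Fumarate is absent, so RudP is inactive.
Xylulose is absent, so SibV is active.
With repressor SibV bound, *holD* is not transcribed.
So HolD is not produced.
With no repressor bound, *dovK* is transcribed.
So DovK is produced and active.
UlmU is constitutively active in this strain.
No repressor is bound and DovK and UlmU are active, so *purU* is transcribed.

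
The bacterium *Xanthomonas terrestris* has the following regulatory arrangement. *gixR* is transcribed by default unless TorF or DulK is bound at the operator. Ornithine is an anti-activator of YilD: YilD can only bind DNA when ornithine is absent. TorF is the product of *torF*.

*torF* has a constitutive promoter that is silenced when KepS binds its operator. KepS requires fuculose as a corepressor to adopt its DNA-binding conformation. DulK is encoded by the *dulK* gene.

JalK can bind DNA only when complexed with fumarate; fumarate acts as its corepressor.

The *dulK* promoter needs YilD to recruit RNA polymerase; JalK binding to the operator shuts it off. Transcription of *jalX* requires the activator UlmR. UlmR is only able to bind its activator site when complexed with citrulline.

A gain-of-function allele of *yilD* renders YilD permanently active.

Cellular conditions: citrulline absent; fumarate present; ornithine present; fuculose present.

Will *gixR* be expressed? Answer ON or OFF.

ON

Fuculose is present, so KepS is active.
With repressor KepS bound, *torF* is not transcribed.
So TorF is not produced.
Fumarate is present, so JalK is active.
YilD is constitutively active in this strain.
With repressor JalK bound, *dulK* is not transcribed.
So DulK is not produced.
With no repressor bound, *gixR* is transcribed.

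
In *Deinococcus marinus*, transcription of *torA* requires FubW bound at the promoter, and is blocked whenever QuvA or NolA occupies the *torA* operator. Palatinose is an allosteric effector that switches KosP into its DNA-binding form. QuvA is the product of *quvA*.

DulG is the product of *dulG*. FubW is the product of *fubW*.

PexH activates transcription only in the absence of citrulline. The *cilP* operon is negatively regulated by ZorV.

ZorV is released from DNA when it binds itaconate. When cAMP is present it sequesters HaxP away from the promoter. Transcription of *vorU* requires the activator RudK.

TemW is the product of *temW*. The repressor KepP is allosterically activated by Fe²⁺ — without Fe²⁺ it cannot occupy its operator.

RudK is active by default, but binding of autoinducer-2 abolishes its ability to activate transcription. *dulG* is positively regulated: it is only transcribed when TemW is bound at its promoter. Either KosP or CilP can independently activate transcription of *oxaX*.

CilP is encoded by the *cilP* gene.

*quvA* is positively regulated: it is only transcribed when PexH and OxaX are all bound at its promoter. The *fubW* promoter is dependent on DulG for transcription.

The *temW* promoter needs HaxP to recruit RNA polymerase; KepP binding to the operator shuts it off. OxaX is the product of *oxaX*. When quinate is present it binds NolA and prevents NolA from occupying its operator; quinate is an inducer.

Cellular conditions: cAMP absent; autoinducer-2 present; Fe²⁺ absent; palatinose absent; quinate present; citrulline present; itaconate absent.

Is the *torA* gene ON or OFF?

ON

Citrulline is present, so PexH is inactive.
Palatinose is absent, so KosP is inactive.
Itaconate is absent, so ZorV is active.
With repressor ZorV bound, *cilP* is not transcribed.
So CilP is not produced.
No activator is available at the *oxaX* promoter, so *oxaX* is not transcribed.
So OxaX is not produced.
Required activator PexH is absent, so *quvA* is not transcribed.
So QuvA is not produced.
Quinate is present, so NolA is inactive.
cAMP is absent, so HaxP is active.
Fe²⁺ is absent, so KepP is inactive.
No repressor is bound and HaxP is active, so *temW* is transcribed.
So TemW is produced and active.
No repressor is bound and TemW is active, so *dulG* is transcribed.
So DulG is produced and active.
No repressor is bound and DulG is active, so *fubW* is transcribed.
So FubW is produced and active.
No repressor is bound and FubW is active, so *torA* is transcribed.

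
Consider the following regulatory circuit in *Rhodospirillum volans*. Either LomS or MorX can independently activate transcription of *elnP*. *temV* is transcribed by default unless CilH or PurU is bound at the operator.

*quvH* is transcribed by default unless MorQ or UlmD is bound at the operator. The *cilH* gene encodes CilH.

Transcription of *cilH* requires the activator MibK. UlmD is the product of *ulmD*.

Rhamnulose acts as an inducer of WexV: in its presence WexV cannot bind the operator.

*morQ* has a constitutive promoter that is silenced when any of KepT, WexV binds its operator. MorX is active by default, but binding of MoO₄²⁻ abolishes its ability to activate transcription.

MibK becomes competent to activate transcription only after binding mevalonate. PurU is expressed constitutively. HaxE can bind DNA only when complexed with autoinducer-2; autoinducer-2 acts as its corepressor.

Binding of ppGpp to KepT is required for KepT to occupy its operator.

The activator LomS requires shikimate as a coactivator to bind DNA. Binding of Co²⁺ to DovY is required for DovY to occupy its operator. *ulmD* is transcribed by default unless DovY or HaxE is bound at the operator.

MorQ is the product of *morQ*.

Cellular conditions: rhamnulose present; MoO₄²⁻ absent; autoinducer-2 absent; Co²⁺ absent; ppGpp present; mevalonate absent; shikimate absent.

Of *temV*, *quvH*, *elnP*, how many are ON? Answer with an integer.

1

Mevalonate is absent, so MibK is inactive.
Required activator MibK is absent, so *cilH* is not transcribed.
So CilH is not produced.
PurU is produced constitutively and is active.
With repressor PurU bound, *temV* is not transcribed.
→ *temV* is OFF.
ppGpp is present, so KepT is active.
Rhamnulose is present, so WexV is inactive.
With repressor KepT bound, *morQ* is not transcribed.
So MorQ is not produced.
Co²⁺ is absent, so DovY is inactive.
Autoinducer-2 is absent, so HaxE is inactive.
With no repressor bound, *ulmD* is transcribed.
So UlmD is produced and active.
With repressor UlmD bound, *quvH* is not transcribed.
→ *quvH* is OFF.
Shikimate is absent, so LomS is inactive.
MoO₄²⁻ is absent, so MorX is active.
Activator MorX is present, so *elnP* is transcribed.
→ *elnP* is ON.
1 of the 3 genes is transcribed.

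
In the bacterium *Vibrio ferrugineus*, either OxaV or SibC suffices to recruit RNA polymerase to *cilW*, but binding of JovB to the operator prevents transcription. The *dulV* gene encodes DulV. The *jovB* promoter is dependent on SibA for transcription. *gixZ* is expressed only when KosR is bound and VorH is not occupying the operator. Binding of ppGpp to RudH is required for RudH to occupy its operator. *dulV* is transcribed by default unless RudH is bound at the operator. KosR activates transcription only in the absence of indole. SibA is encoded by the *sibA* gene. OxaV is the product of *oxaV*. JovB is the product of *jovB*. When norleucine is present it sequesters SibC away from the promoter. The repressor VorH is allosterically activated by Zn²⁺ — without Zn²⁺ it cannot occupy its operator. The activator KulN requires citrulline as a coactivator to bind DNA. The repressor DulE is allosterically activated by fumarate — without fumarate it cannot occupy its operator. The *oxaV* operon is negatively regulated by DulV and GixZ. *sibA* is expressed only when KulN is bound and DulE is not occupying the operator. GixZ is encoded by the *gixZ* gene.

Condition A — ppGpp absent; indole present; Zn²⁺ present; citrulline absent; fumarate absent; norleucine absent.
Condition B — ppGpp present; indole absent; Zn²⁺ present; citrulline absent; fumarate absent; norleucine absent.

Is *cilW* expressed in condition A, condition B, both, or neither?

Condition A:
ppGpp is absent, so RudH is inactive.
With no repressor bound, *dulV* is transcribed.
So DulV is produced and active.
Indole is present, so KosR is inactive.
Zn²⁺ is present, so VorH is active.
With repressor VorH bound, *gixZ* is not transcribed.
So GixZ is not produced.
With repressor DulV bound, *oxaV* is not transcribed.
So OxaV is not produced.
Citrulline is absent, so KulN is inactive.
Fumarate is absent, so DulE is inactive.
Required activator KulN is absent, so *sibA* is not transcribed.
So SibA is not produced.
Required activator SibA is absent, so *jovB* is not transcribed.
So JovB is not produced.
Norleucine is absent, so SibC is active.
Activator SibC is present, so *cilW* is transcribed.
→ *cilW* is ON in A.
Condition B:
ppGpp is present, so RudH is active.
With repressor RudH bound, *dulV* is not transcribed.
So DulV is not produced.
Indole is absent, so KosR is active.
Zn²⁺ is present, so VorH is active.
With repressor VorH bound, *gixZ* is not transcribed.
So GixZ is not produced.
With no repressor bound, *oxaV* is transcribed.
So OxaV is produced and active.
Citrulline is absent, so KulN is inactive.
Fumarate is absent, so DulE is inactive.
Required activator KulN is absent, so *sibA* is not transcribed.
So SibA is not produced.
Required activator SibA is absent, so *jovB* is not transcribed.
So JovB is not produced.
Norleucine is absent, so SibC is active.
Activator OxaV is present, so *cilW* is transcribed.
→ *cilW* is ON in B.

both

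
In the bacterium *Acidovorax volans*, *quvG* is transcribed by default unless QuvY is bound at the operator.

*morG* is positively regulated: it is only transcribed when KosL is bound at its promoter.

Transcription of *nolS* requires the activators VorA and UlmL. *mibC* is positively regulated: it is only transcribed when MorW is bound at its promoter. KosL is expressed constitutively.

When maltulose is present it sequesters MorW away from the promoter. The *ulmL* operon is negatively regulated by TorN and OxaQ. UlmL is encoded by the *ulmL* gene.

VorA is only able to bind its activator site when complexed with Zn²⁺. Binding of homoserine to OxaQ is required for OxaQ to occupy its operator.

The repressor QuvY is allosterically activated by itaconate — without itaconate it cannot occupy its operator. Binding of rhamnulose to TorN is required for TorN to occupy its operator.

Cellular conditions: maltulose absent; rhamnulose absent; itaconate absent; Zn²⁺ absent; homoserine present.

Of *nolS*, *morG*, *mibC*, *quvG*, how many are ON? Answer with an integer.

3

Zn²⁺ is absent, so VorA is inactive.
Rhamnulose is absent, so TorN is inactive.
Homoserine is present, so OxaQ is active.
With repressor OxaQ bound, *ulmL* is not transcribed.
So UlmL is not produced.
Required activator VorA is absent, so *nolS* is not transcribed.
→ *nolS* is OFF.
KosL is produced constitutively and is active.
No repressor is bound and KosL is active, so *morG* is transcribed.
→ *morG* is ON.
Maltulose is absent, so MorW is active.
No repressor is bound and MorW is active, so *mibC* is transcribed.
→ *mibC* is ON.
Itaconate is absent, so QuvY is inactive.
With no repressor bound, *quvG* is transcribed.
→ *quvG* is ON.
3 of the 4 genes are transcribed.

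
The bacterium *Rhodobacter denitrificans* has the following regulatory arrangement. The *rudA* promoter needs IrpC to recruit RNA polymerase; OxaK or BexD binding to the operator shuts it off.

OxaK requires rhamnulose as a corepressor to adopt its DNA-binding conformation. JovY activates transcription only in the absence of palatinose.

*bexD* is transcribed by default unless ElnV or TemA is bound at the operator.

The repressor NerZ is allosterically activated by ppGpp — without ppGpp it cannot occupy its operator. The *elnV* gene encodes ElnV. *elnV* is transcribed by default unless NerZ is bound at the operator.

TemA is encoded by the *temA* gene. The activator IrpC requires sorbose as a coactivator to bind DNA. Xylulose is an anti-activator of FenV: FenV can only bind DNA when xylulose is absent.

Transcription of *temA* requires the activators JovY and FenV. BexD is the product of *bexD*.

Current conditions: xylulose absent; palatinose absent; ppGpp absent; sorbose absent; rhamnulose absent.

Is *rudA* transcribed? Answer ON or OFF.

Rhamnulose is absent, so OxaK is inactive.
ppGpp is absent, so NerZ is inactive.
With no repressor bound, *elnV* is transcribed.
So ElnV is produced and active.
Palatinose is absent, so JovY is active.
Xylulose is absent, so FenV is active.
No repressor is bound and JovY and FenV are active, so *temA* is transcribed.
So TemA is produced and active.
With repressor ElnV bound, *bexD* is not transcribed.
So BexD is not produced.
Sorbose is absent, so IrpC is inactive.
Required activator IrpC is absent, so *rudA* is not transcribed.

OFF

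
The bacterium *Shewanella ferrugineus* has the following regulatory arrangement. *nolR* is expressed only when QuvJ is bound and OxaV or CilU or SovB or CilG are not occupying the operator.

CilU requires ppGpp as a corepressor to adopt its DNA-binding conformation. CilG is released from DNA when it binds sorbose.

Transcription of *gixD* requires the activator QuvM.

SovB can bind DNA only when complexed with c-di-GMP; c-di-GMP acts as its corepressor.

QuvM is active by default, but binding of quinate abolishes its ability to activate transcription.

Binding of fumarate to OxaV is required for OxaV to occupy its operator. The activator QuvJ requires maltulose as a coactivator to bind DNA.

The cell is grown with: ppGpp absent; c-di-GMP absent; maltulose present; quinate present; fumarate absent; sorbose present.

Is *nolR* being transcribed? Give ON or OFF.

ON

Fumarate is absent, so OxaV is inactive.
ppGpp is absent, so CilU is inactive.
c-di-GMP is absent, so SovB is inactive.
Maltulose is present, so QuvJ is active.
Sorbose is present, so CilG is inactive.
No repressor is bound and QuvJ is active, so *nolR* is transcribed.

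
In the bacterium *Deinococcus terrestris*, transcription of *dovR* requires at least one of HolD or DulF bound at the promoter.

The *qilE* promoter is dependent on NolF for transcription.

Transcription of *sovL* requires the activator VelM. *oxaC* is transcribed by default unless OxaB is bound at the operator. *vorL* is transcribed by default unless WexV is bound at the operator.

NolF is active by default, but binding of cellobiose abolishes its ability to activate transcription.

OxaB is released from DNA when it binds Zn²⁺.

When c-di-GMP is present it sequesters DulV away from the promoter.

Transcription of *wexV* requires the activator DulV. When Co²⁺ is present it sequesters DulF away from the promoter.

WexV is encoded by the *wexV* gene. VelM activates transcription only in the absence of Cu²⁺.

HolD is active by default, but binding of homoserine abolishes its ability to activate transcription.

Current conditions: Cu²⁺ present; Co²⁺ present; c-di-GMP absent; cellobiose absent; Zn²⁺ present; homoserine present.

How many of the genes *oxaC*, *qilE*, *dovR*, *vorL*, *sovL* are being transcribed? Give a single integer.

2

Zn²⁺ is present, so OxaB is inactive.
With no repressor bound, *oxaC* is transcribed.
→ *oxaC* is ON.
Cellobiose is absent, so NolF is active.
No repressor is bound and NolF is active, so *qilE* is transcribed.
→ *qilE* is ON.
Homoserine is present, so HolD is inactive.
Co²⁺ is present, so DulF is inactive.
No activator is available at the *dovR* promoter, so *dovR* is not transcribed.
→ *dovR* is OFF.
c-di-GMP is absent, so DulV is active.
No repressor is bound and DulV is active, so *wexV* is transcribed.
So WexV is produced and active.
With repressor WexV bound, *vorL* is not transcribed.
→ *vorL* is OFF.
Cu²⁺ is present, so VelM is inactive.
Required activator VelM is absent, so *sovL* is not transcribed.
→ *sovL* is OFF.
2 of the 5 genes are transcribed.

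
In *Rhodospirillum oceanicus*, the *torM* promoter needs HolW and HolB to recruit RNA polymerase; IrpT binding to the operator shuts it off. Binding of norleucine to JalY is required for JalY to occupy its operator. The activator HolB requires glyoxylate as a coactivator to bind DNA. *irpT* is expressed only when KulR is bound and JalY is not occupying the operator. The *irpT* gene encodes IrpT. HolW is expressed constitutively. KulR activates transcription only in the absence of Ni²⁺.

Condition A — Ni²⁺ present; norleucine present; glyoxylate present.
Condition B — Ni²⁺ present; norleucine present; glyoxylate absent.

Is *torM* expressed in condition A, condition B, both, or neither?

Condition A:
Ni²⁺ is present, so KulR is inactive.
Norleucine is present, so JalY is active.
With repressor JalY bound, *irpT* is not transcribed.
So IrpT is not produced.
HolW is produced constitutively and is active.
Glyoxylate is present, so HolB is active.
No repressor is bound and HolW and HolB are active, so *torM* is transcribed.
→ *torM* is ON in A.
Condition B:
Ni²⁺ is present, so KulR is inactive.
Norleucine is present, so JalY is active.
With repressor JalY bound, *irpT* is not transcribed.
So IrpT is not produced.
HolW is produced constitutively and is active.
Glyoxylate is absent, so HolB is inactive.
Required activator HolB is absent, so *torM* is not transcribed.
→ *torM* is OFF in B.

A only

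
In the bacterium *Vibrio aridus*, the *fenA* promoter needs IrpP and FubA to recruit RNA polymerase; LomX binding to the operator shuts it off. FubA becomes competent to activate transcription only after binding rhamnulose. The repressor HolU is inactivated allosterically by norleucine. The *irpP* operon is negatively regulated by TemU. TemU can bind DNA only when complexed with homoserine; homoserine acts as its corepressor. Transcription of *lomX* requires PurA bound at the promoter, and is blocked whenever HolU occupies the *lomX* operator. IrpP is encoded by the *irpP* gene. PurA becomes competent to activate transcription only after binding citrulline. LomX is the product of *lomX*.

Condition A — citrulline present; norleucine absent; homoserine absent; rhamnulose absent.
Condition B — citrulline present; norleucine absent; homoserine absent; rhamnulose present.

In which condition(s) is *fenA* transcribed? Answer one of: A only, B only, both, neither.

Condition A:
Citrulline is present, so PurA is active.
Norleucine is absent, so HolU is active.
With repressor HolU bound, *lomX* is not transcribed.
So LomX is not produced.
Homoserine is absent, so TemU is inactive.
With no repressor bound, *irpP* is transcribed.
So IrpP is produced and active.
Rhamnulose is absent, so FubA is inactive.
Required activator FubA is absent, so *fenA* is not transcribed.
→ *fenA* is OFF in A.
Condition B:
Citrulline is present, so PurA is active.
Norleucine is absent, so HolU is active.
With repressor HolU bound, *lomX* is not transcribed.
So LomX is not produced.
Homoserine is absent, so TemU is inactive.
With no repressor bound, *irpP* is transcribed.
So IrpP is produced and active.
Rhamnulose is present, so FubA is active.
No repressor is bound and IrpP and FubA are active, so *fenA* is transcribed.
→ *fenA* is ON in B.

B only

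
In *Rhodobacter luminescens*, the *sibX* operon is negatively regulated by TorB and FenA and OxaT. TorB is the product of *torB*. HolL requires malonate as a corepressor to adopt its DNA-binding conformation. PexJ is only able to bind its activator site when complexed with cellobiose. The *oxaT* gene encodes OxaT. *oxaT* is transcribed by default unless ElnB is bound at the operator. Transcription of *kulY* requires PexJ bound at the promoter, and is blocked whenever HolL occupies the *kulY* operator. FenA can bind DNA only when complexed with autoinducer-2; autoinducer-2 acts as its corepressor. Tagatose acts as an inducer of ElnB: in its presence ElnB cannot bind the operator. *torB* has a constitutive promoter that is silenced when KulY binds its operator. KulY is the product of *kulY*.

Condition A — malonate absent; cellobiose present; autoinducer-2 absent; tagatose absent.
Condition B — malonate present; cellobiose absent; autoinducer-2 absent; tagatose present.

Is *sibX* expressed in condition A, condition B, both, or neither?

A only

Condition A:
Malonate is absent, so HolL is inactive.
Cellobiose is present, so PexJ is active.
No repressor is bound and PexJ is active, so *kulY* is transcribed.
So KulY is produced and active.
With repressor KulY bound, *torB* is not transcribed.
So TorB is not produced.
Autoinducer-2 is absent, so FenA is inactive.
Tagatose is absent, so ElnB is active.
With repressor ElnB bound, *oxaT* is not transcribed.
So OxaT is not produced.
With no repressor bound, *sibX* is transcribed.
→ *sibX* is ON in A.
Condition B:
Malonate is present, so HolL is active.
Cellobiose is absent, so PexJ is inactive.
With repressor HolL bound, *kulY* is not transcribed.
So KulY is not produced.
With no repressor bound, *torB* is transcribed.
So TorB is produced and active.
Autoinducer-2 is absent, so FenA is inactive.
Tagatose is present, so ElnB is inactive.
With no repressor bound, *oxaT* is transcribed.
So OxaT is produced and active.
With repressor TorB bound, *sibX* is not transcribed.
→ *sibX* is OFF in B.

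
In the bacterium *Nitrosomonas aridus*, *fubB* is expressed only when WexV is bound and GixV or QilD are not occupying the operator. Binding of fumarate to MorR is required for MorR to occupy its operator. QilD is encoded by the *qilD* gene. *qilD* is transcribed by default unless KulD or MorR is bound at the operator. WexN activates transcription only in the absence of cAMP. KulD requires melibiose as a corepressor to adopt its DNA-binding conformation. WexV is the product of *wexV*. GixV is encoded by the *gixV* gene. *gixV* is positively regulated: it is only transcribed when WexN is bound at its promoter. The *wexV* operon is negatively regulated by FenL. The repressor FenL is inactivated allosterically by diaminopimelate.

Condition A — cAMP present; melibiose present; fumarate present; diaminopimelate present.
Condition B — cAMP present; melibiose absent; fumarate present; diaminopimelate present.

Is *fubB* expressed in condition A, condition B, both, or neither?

Condition A:
cAMP is present, so WexN is inactive.
Required activator WexN is absent, so *gixV* is not transcribed.
So GixV is not produced.
Melibiose is present, so KulD is active.
Fumarate is present, so MorR is active.
With repressor KulD bound, *qilD* is not transcribed.
So QilD is not produced.
Diaminopimelate is present, so FenL is inactive.
With no repressor bound, *wexV* is transcribed.
So WexV is produced and active.
No repressor is bound and WexV is active, so *fubB* is transcribed.
→ *fubB* is ON in A.
Condition B:
cAMP is present, so WexN is inactive.
Required activator WexN is absent, so *gixV* is not transcribed.
So GixV is not produced.
Melibiose is absent, so KulD is inactive.
Fumarate is present, so MorR is active.
With repressor MorR bound, *qilD* is not transcribed.
So QilD is not produced.
Diaminopimelate is present, so FenL is inactive.
With no repressor bound, *wexV* is transcribed.
So WexV is produced and active.
No repressor is bound and WexV is active, so *fubB* is transcribed.
→ *fubB* is ON in B.

both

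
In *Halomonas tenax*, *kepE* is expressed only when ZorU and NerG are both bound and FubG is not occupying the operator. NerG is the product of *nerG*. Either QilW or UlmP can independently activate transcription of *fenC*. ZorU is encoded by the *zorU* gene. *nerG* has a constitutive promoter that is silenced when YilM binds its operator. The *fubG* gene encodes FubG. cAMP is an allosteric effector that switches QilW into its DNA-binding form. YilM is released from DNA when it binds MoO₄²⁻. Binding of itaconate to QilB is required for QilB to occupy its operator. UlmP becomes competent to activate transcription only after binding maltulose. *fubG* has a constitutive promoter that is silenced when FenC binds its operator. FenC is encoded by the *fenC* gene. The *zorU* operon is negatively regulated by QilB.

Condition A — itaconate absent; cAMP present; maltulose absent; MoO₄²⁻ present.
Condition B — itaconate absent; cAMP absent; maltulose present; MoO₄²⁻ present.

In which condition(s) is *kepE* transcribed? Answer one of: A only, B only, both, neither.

Condition A:
Itaconate is absent, so QilB is inactive.
With no repressor bound, *zorU* is transcribed.
So ZorU is produced and active.
cAMP is present, so QilW is active.
Maltulose is absent, so UlmP is inactive.
Activator QilW is present, so *fenC* is transcribed.
So FenC is produced and active.
With repressor FenC bound, *fubG* is not transcribed.
So FubG is not produced.
MoO₄²⁻ is present, so YilM is inactive.
With no repressor bound, *nerG* is transcribed.
So NerG is produced and active.
No repressor is bound and ZorU and NerG are active, so *kepE* is transcribed.
→ *kepE* is ON in A.
Condition B:
Itaconate is absent, so QilB is inactive.
With no repressor bound, *zorU* is transcribed.
So ZorU is produced and active.
cAMP is absent, so QilW is inactive.
Maltulose is present, so UlmP is active.
Activator UlmP is present, so *fenC* is transcribed.
So FenC is produced and active.
With repressor FenC bound, *fubG* is not transcribed.
So FubG is not produced.
MoO₄²⁻ is present, so YilM is inactive.
With no repressor bound, *nerG* is transcribed.
So NerG is produced and active.
No repressor is bound and ZorU and NerG are active, so *kepE* is transcribed.
→ *kepE* is ON in B.

both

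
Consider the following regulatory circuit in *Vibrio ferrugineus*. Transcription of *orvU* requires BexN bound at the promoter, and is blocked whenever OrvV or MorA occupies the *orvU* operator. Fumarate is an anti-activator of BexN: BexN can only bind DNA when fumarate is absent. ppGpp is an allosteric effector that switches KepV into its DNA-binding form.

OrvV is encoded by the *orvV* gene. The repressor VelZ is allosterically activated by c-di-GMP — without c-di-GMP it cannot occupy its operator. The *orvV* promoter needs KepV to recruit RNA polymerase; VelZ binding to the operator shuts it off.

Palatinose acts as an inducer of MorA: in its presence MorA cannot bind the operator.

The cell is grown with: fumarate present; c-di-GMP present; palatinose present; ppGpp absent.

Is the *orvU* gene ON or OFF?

Fumarate is present, so BexN is inactive.
ppGpp is absent, so KepV is inactive.
c-di-GMP is present, so VelZ is active.
With repressor VelZ bound, *orvV* is not transcribed.
So OrvV is not produced.
Palatinose is present, so MorA is inactive.
Required activator BexN is absent, so *orvU* is not transcribed.

OFF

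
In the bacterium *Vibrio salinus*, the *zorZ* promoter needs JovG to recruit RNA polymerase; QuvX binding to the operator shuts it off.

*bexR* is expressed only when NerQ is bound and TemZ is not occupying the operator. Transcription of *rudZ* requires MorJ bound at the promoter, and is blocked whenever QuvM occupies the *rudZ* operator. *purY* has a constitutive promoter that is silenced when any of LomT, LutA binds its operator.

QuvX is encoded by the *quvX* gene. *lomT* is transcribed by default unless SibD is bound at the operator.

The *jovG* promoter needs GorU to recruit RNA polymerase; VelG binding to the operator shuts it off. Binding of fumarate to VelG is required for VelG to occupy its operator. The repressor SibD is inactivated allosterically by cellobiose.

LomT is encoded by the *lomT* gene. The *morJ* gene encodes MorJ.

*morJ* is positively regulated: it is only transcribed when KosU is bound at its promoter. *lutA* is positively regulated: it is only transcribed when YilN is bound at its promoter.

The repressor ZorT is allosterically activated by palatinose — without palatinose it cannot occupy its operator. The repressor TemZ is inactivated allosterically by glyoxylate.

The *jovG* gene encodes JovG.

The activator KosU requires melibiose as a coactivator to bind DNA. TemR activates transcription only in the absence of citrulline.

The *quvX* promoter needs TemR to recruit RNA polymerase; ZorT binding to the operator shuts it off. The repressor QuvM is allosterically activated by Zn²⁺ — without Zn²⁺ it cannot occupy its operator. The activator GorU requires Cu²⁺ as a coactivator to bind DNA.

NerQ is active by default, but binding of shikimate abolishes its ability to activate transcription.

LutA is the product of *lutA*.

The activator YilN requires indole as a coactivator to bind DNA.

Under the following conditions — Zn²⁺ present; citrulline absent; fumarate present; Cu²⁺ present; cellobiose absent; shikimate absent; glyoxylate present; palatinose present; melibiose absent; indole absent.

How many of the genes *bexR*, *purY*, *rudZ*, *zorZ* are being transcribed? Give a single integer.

2

Glyoxylate is present, so TemZ is inactive.
Shikimate is absent, so NerQ is active.
No repressor is bound and NerQ is active, so *bexR* is transcribed.
→ *bexR* is ON.
Cellobiose is absent, so SibD is active.
With repressor SibD bound, *lomT* is not transcribed.
So LomT is not produced.
Indole is absent, so YilN is inactive.
Required activator YilN is absent, so *lutA* is not transcribed.
So LutA is not produced.
With no repressor bound, *purY* is transcribed.
→ *purY* is ON.
Melibiose is absent, so KosU is inactive.
Required activator KosU is absent, so *morJ* is not transcribed.
So MorJ is not produced.
Zn²⁺ is present, so QuvM is active.
With repressor QuvM bound, *rudZ* is not transcribed.
→ *rudZ* is OFF.
Palatinose is present, so ZorT is active.
Citrulline is absent, so TemR is active.
With repressor ZorT bound, *quvX* is not transcribed.
So QuvX is not produced.
Cu²⁺ is present, so GorU is active.
Fumarate is present, so VelG is active.
With repressor VelG bound, *jovG* is not transcribed.
So JovG is not produced.
Required activator JovG is absent, so *zorZ* is not transcribed.
→ *zorZ* is OFF.
2 of the 4 genes are transcribed.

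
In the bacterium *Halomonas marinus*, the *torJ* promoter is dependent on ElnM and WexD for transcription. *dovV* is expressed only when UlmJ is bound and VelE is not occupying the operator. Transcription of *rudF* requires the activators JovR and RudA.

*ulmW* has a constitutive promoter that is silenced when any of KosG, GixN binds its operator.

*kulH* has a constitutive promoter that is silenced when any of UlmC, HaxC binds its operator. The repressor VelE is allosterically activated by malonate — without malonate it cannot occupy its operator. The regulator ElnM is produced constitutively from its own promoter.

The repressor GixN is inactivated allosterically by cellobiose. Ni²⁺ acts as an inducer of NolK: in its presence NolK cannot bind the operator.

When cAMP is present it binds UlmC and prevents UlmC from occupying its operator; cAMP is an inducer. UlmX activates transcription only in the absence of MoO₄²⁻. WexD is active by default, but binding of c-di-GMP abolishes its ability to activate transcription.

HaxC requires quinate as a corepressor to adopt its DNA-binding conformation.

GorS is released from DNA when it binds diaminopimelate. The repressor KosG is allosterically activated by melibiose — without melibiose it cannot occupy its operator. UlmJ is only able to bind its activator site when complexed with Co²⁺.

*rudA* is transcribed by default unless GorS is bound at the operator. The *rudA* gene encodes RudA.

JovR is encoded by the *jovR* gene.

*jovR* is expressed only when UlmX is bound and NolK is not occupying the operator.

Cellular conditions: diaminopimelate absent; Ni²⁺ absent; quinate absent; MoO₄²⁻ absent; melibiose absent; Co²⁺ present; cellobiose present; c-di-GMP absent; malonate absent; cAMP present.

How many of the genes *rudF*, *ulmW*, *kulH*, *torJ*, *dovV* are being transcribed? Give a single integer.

Ni²⁺ is absent, so NolK is active.
MoO₄²⁻ is absent, so UlmX is active.
With repressor NolK bound, *jovR* is not transcribed.
So JovR is not produced.
Diaminopimelate is absent, so GorS is active.
With repressor GorS bound, *rudA* is not transcribed.
So RudA is not produced.
Required activator JovR is absent, so *rudF* is not transcribed.
→ *rudF* is OFF.
Melibiose is absent, so KosG is inactive.
Cellobiose is present, so GixN is inactive.
With no repressor bound, *ulmW* is transcribed.
→ *ulmW* is ON.
cAMP is present, so UlmC is inactive.
Quinate is absent, so HaxC is inactive.
With no repressor bound, *kulH* is transcribed.
→ *kulH* is ON.
ElnM is produced constitutively and is active.
c-di-GMP is absent, so WexD is active.
No repressor is bound and ElnM and WexD are active, so *torJ* is transcribed.
→ *torJ* is ON.
Co²⁺ is present, so UlmJ is active.
Malonate is absent, so VelE is inactive.
No repressor is bound and UlmJ is active, so *dovV* is transcribed.
→ *dovV* is ON.
4 of the 5 genes are transcribed.

4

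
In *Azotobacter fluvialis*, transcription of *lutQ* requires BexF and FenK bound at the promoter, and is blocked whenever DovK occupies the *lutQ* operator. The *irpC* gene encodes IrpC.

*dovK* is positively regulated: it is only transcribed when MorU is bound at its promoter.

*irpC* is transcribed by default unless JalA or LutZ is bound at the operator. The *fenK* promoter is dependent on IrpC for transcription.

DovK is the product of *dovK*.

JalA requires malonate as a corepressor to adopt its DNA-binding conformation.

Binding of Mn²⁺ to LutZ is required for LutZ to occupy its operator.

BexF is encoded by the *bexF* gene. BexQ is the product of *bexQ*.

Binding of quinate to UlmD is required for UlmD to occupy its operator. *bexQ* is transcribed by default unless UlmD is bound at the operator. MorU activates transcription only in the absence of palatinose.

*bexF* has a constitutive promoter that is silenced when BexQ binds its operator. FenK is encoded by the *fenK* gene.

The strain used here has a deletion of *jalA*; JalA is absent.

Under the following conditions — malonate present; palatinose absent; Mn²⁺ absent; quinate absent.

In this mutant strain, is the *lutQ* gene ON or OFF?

Quinate is absent, so UlmD is inactive.
With no repressor bound, *bexQ* is transcribed.
So BexQ is produced and active.
With repressor BexQ bound, *bexF* is not transcribed.
So BexF is not produced.
JalA is non-functional in this strain, so it has no effect.
Mn²⁺ is absent, so LutZ is inactive.
With no repressor bound, *irpC* is transcribed.
So IrpC is produced and active.
No repressor is bound and IrpC is active, so *fenK* is transcribed.
So FenK is produced and active.
Palatinose is absent, so MorU is active.
No repressor is bound and MorU is active, so *dovK* is transcribed.
So DovK is produced and active.
With repressor DovK bound, *lutQ* is not transcribed.

OFF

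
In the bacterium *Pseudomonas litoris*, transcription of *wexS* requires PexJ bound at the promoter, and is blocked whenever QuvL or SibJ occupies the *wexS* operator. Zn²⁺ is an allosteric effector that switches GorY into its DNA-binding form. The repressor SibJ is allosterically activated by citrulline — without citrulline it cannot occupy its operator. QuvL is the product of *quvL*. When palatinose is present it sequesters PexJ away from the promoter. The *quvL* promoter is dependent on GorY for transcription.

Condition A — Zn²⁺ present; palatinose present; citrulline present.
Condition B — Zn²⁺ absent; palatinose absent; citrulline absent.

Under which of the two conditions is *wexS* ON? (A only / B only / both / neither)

B only

Condition A:
Zn²⁺ is present, so GorY is active.
No repressor is bound and GorY is active, so *quvL* is transcribed.
So QuvL is produced and active.
Palatinose is present, so PexJ is inactive.
Citrulline is present, so SibJ is active.
With repressor QuvL bound, *wexS* is not transcribed.
→ *wexS* is OFF in A.
Condition B:
Zn²⁺ is absent, so GorY is inactive.
Required activator GorY is absent, so *quvL* is not transcribed.
So QuvL is not produced.
Palatinose is absent, so PexJ is active.
Citrulline is absent, so SibJ is inactive.
No repressor is bound and PexJ is active, so *wexS* is transcribed.
→ *wexS* is ON in B.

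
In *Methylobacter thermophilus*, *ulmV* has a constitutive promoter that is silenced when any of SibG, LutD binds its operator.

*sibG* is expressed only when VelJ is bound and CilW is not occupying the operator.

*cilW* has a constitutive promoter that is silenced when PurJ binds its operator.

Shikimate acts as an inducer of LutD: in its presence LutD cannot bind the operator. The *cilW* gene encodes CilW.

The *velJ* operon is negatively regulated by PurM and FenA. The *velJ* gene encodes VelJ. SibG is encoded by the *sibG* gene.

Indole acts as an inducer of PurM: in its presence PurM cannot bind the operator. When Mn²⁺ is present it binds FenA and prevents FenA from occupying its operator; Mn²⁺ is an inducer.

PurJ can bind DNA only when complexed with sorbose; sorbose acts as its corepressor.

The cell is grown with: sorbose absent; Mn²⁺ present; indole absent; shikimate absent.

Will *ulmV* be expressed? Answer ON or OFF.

OFF

Sorbose is absent, so PurJ is inactive.
With no repressor bound, *cilW* is transcribed.
So CilW is produced and active.
Indole is absent, so PurM is active.
Mn²⁺ is present, so FenA is inactive.
With repressor PurM bound, *velJ* is not transcribed.
So VelJ is not produced.
With repressor CilW bound, *sibG* is not transcribed.
So SibG is not produced.
Shikimate is absent, so LutD is active.
With repressor LutD bound, *ulmV* is not transcribed.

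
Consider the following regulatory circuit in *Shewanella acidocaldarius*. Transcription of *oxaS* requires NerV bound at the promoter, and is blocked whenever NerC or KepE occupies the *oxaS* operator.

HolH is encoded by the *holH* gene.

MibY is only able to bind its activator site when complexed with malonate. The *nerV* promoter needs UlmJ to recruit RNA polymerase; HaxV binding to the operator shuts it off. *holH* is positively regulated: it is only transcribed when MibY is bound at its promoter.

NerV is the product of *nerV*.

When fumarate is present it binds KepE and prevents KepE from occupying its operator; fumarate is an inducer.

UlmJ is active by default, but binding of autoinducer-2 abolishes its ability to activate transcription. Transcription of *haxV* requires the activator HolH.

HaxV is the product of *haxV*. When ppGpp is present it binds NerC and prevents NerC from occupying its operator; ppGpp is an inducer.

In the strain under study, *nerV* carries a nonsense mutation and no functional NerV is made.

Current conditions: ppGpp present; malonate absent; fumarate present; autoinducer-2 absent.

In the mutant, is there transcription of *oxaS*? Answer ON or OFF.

OFF

NerV is non-functional in this strain, so it has no effect.
ppGpp is present, so NerC is inactive.
Fumarate is present, so KepE is inactive.
Required activator NerV is absent, so *oxaS* is not transcribed.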